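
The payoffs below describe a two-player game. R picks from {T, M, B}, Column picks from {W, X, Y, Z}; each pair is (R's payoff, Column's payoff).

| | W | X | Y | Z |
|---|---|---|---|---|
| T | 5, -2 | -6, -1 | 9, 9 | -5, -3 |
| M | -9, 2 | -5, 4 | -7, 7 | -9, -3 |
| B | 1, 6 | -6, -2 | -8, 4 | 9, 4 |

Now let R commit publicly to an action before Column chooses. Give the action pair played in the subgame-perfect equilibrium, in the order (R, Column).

Work backward from Column's decision.
- T: Column compares -2, -1, 9, -3 and picks Y; R would get 9.
- M: Column compares 2, 4, 7, -3 and picks Y; R would get -7.
- B: Column compares 6, -2, 4, 4 and picks W; R would get 1.
Among 9, -7, 1, the best is 9 at T. Subgame-perfect outcome: (T, Y) with payoffs (9, 9).

(T, Y)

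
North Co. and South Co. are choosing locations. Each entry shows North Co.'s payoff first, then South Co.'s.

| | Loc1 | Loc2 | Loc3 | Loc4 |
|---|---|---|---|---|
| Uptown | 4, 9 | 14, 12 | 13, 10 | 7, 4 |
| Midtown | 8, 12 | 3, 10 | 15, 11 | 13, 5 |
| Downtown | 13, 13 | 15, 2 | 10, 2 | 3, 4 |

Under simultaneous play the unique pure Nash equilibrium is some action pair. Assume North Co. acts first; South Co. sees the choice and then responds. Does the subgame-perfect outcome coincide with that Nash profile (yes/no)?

no

South Co. best-responds to each possible North Co. move:
- Uptown: South Co. compares 9, 12, 10, 4 and picks Loc2; North Co. would get 14.
- Midtown: South Co. compares 12, 10, 11, 5 and picks Loc1; North Co. would get 8.
- Downtown: South Co. compares 13, 2, 2, 4 and picks Loc1; North Co. would get 13.
Among 14, 8, 13, the best is 14 at Uptown. Subgame-perfect outcome: (Uptown, Loc2) with payoffs (14, 12).
For the simultaneous game, intersect best replies.
North Co.'s best replies: Loc1→Downtown; Loc2→Downtown; Loc3→Midtown; Loc4→Midtown.
South Co.'s best replies: Uptown→Loc2; Midtown→Loc1; Downtown→Loc1.
Only (Downtown, Loc1) has each player best-responding; Nash payoffs (13, 13).
Sequential outcome (Uptown, Loc2) differs from the Nash profile (Downtown, Loc1).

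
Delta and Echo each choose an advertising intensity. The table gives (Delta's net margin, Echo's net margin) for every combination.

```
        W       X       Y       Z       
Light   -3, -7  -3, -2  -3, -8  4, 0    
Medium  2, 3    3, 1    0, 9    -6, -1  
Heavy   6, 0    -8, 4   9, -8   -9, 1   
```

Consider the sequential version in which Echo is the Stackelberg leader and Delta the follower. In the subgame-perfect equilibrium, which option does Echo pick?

Work backward from Delta's decision.
- W → Delta plays Heavy (best of -3, 2, 6); Echo gets 0.
- X → Delta plays Medium (best of -3, 3, -8); Echo gets 1.
- Y → Delta plays Heavy (best of -3, 0, 9); Echo gets -8.
- Z → Delta plays Light (best of 4, -6, -9); Echo gets 0.
Among 0, 1, -8, 0, the best is 1 at X. Subgame-perfect outcome: (Medium, X) with payoffs (3, 1).

X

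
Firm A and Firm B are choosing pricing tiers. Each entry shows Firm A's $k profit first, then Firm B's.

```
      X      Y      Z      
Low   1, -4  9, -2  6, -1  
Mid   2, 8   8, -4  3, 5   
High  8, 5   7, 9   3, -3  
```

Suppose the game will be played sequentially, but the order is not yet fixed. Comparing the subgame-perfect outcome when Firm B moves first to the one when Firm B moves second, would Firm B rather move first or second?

If Firm A leads: Firm B's best replies are Low→Z, Mid→X, High→Y; Firm A's induced payoffs 6, 2, 7; outcome (High, Y), payoffs (7, 9).
If Firm B leads: Firm A's best replies are X→High, Y→Low, Z→Low; Firm B's induced payoffs 5, -2, -1; outcome (High, X), payoffs (8, 5).
Firm B gets 5 moving first and 9 moving second, so Firm B prefers to move second.

second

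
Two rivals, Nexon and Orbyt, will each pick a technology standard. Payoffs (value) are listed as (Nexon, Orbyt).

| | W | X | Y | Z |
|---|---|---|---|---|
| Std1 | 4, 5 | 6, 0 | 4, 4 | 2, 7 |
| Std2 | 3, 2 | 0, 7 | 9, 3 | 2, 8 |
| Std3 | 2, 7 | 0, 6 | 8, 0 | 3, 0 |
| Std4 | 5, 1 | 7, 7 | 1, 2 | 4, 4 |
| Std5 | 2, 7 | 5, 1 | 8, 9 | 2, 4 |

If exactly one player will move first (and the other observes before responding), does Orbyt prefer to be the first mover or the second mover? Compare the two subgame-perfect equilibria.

If Nexon leads: Orbyt's best replies are Std1→Z, Std2→Z, Std3→W, Std4→X, Std5→Y; Nexon's induced payoffs 2, 2, 2, 7, 8; outcome (Std5, Y), payoffs (8, 9).
If Orbyt leads: Nexon's best replies are W→Std4, X→Std4, Y→Std2, Z→Std4; Orbyt's induced payoffs 1, 7, 3, 4; outcome (Std4, X), payoffs (7, 7).
Orbyt gets 7 moving first and 9 moving second, so Orbyt prefers to move second.

second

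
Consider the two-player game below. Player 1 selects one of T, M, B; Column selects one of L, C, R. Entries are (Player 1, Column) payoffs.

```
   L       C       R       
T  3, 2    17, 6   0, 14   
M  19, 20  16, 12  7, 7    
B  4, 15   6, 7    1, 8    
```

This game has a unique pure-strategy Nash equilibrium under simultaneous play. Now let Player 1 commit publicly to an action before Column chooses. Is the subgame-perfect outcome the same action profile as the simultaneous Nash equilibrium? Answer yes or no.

yes

Work backward from Column's decision.
- T: Column compares 2, 6, 14 and picks R; Player 1 would get 0.
- M: Column compares 20, 12, 7 and picks L; Player 1 would get 19.
- B: Column compares 15, 7, 8 and picks L; Player 1 would get 4.
Player 1's induced payoffs are 0, 19, 4, so Player 1 commits to M. Subgame-perfect outcome: (M, L) with payoffs (19, 20).
Under simultaneous play:
Player 1's best replies: L→M; C→T; R→M.
Column's best replies: T→R; M→L; B→L.
Only (M, L) has each player best-responding; Nash payoffs (19, 20).
Sequential outcome (M, L) coincides with the Nash profile (M, L).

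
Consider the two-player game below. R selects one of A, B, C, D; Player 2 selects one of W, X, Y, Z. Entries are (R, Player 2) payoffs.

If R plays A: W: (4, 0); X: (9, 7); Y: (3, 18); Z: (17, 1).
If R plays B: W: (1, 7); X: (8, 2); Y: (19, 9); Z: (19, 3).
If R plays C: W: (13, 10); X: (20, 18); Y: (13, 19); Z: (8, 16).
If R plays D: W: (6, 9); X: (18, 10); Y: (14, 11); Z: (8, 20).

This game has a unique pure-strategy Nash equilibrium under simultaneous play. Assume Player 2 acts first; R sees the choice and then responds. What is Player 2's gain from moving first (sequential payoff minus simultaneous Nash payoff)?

9

Solve by backward induction (Player 2 leads).
- W: R compares 4, 1, 13, 6 and picks C; Player 2 would get 10.
- X: R compares 9, 8, 20, 18 and picks C; Player 2 would get 18.
- Y: R compares 3, 19, 13, 14 and picks B; Player 2 would get 9.
- Z: R compares 17, 19, 8, 8 and picks B; Player 2 would get 3.
Player 2's induced payoffs are 10, 18, 9, 3, so Player 2 commits to X. Subgame-perfect outcome: (C, X) with payoffs (20, 18).
Under simultaneous play:
R's best replies: W→C; X→C; Y→B; Z→B.
Player 2's best replies: A→Y; B→Y; C→Y; D→Z.
The unique mutual best reply is (B, Y), giving (19, 9).
Player 2's commitment gain: 18 − 9 = 9.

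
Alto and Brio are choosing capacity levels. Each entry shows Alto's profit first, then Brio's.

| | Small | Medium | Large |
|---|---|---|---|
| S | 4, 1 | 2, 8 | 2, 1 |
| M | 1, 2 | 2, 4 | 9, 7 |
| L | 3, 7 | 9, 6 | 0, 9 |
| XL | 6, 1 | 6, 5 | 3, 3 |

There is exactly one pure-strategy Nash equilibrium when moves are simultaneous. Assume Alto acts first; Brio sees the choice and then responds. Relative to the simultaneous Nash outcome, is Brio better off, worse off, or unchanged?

unchanged

Work backward from Brio's decision.
- S: BR = Medium, leader payoff 2.
- M: BR = Large, leader payoff 9.
- L: BR = Large, leader payoff 0.
- XL: BR = Medium, leader payoff 6.
Among 2, 9, 0, 6, the best is 9 at M. Subgame-perfect outcome: (M, Large) with payoffs (9, 7).
For the simultaneous game, intersect best replies.
Alto's best replies: Small→XL; Medium→L; Large→M.
Brio's best replies: S→Medium; M→Large; L→Large; XL→Medium.
Only (M, Large) has each player best-responding; Nash payoffs (9, 7).
Brio earns 7 sequentially versus 7 at the Nash outcome: unchanged.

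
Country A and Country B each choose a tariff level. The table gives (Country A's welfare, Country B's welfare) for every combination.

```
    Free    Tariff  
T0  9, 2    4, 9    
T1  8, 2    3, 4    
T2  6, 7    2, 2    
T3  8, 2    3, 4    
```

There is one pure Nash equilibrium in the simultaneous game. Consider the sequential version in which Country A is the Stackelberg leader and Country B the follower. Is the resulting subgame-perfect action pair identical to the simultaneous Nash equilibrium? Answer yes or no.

Work backward from Country B's decision.
- T0: Country B compares 2, 9 and picks Tariff; Country A would get 4.
- T1: Country B compares 2, 4 and picks Tariff; Country A would get 3.
- T2: Country B compares 7, 2 and picks Free; Country A would get 6.
- T3: Country B compares 2, 4 and picks Tariff; Country A would get 3.
Among 4, 3, 6, 3, the best is 6 at T2. Subgame-perfect outcome: (T2, Free) with payoffs (6, 7).
For the simultaneous game, intersect best replies.
Country A's best replies: Free→T0; Tariff→T0.
Country B's best replies: T0→Tariff; T1→Tariff; T2→Free; T3→Tariff.
The unique mutual best reply is (T0, Tariff), giving (4, 9).
Sequential outcome (T2, Free) differs from the Nash profile (T0, Tariff).

no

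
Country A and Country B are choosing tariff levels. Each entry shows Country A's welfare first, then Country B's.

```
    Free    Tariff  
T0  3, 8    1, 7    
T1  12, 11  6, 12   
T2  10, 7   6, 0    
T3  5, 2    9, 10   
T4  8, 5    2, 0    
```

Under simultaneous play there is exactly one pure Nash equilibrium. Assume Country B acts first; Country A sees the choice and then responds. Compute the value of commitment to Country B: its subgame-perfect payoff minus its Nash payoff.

Country A best-responds to each possible Country B move:
- Free: BR = T1, leader payoff 11.
- Tariff: BR = T3, leader payoff 10.
Country B's induced payoffs are 11, 10, so Country B commits to Free. Subgame-perfect outcome: (T1, Free) with payoffs (12, 11).
For the simultaneous game, intersect best replies.
Country A's best replies: Free→T1; Tariff→T3.
Country B's best replies: T0→Free; T1→Tariff; T2→Free; T3→Tariff; T4→Free.
Only (T3, Tariff) has each player best-responding; Nash payoffs (9, 10).
Country B's commitment gain: 11 − 10 = 1.

1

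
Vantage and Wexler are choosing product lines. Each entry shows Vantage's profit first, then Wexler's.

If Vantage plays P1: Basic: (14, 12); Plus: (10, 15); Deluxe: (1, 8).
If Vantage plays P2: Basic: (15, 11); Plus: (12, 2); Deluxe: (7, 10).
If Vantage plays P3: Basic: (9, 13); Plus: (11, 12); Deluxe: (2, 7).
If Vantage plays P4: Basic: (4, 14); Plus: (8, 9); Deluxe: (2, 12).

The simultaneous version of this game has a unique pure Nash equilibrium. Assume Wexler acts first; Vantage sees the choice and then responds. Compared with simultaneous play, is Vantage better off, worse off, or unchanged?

Backward induction with Wexler moving first.
- Basic → Vantage plays P2 (best of 14, 15, 9, 4); Wexler gets 11.
- Plus → Vantage plays P2 (best of 10, 12, 11, 8); Wexler gets 2.
- Deluxe → Vantage plays P2 (best of 1, 7, 2, 2); Wexler gets 10.
Among 11, 2, 10, the best is 11 at Basic. Subgame-perfect outcome: (P2, Basic) with payoffs (15, 11).
Under simultaneous play:
Vantage's best replies: Basic→P2; Plus→P2; Deluxe→P2.
Wexler's best replies: P1→Plus; P2→Basic; P3→Basic; P4→Basic.
The unique mutual best reply is (P2, Basic), giving (15, 11).
Vantage earns 15 sequentially versus 15 at the Nash outcome: unchanged.

unchanged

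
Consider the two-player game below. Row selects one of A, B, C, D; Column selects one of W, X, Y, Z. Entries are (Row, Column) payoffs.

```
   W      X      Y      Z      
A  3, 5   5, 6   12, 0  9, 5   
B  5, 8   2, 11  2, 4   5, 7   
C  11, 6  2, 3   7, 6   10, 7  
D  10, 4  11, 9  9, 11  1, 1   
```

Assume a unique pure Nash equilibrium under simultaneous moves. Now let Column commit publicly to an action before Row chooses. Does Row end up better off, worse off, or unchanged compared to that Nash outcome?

better off

Solve by backward induction (Column leads).
- W: Row compares 3, 5, 11, 10 and picks C; Column would get 6.
- X: Row compares 5, 2, 2, 11 and picks D; Column would get 9.
- Y: Row compares 12, 2, 7, 9 and picks A; Column would get 0.
- Z: Row compares 9, 5, 10, 1 and picks C; Column would get 7.
Column's induced payoffs are 6, 9, 0, 7, so Column commits to X. Subgame-perfect outcome: (D, X) with payoffs (11, 9).
Now find the simultaneous Nash equilibrium.
Row's best replies: W→C; X→D; Y→A; Z→C.
Column's best replies: A→X; B→X; C→Z; D→Y.
The unique mutual best reply is (C, Z), giving (10, 7).
Row earns 11 sequentially versus 10 at the Nash outcome: better off.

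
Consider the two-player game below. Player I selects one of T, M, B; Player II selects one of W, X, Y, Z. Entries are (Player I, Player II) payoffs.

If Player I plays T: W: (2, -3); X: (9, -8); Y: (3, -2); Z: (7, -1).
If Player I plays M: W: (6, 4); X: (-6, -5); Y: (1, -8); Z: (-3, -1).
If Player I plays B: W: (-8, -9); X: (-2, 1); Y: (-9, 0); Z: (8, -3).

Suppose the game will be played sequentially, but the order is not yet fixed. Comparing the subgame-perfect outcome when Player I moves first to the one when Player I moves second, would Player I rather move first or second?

If Player I leads: Player II's best replies are T→Z, M→W, B→X; Player I's induced payoffs 7, 6, -2; outcome (T, Z), payoffs (7, -1).
If Player II leads: Player I's best replies are W→M, X→T, Y→T, Z→B; Player II's induced payoffs 4, -8, -2, -3; outcome (M, W), payoffs (6, 4).
Player I gets 7 moving first and 6 moving second, so Player I prefers to move first.

first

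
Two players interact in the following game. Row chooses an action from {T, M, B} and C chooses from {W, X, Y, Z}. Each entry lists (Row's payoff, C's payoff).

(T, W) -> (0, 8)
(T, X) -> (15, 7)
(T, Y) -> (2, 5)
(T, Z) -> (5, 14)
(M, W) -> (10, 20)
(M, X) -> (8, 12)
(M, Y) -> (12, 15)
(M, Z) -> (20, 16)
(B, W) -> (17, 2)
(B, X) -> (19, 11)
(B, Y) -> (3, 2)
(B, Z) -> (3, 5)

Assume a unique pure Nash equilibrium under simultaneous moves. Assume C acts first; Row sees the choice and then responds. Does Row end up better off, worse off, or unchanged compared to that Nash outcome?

Solve by backward induction (C leads).
- W: Row compares 0, 10, 17 and picks B; C would get 2.
- X: Row compares 15, 8, 19 and picks B; C would get 11.
- Y: Row compares 2, 12, 3 and picks M; C would get 15.
- Z: Row compares 5, 20, 3 and picks M; C would get 16.
C's induced payoffs are 2, 11, 15, 16, so C commits to Z. Subgame-perfect outcome: (M, Z) with payoffs (20, 16).
Now find the simultaneous Nash equilibrium.
Row's best replies: W→B; X→B; Y→M; Z→M.
C's best replies: T→Z; M→W; B→X.
Only (B, X) has each player best-responding; Nash payoffs (19, 11).
Row earns 20 sequentially versus 19 at the Nash outcome: better off.

better off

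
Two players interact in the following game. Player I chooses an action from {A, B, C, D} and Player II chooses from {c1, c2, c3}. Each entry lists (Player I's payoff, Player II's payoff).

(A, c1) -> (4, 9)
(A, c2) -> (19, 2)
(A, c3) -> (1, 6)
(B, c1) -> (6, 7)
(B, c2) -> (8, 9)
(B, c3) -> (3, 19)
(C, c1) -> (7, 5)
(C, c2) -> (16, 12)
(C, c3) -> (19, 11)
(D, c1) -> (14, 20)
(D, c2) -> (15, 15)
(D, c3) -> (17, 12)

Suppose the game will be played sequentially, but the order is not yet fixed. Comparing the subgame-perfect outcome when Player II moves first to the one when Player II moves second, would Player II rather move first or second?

first

If Player I leads: Player II's best replies are A→c1, B→c3, C→c2, D→c1; Player I's induced payoffs 4, 3, 16, 14; outcome (C, c2), payoffs (16, 12).
If Player II leads: Player I's best replies are c1→D, c2→A, c3→C; Player II's induced payoffs 20, 2, 11; outcome (D, c1), payoffs (14, 20).
Player II gets 20 moving first and 12 moving second, so Player II prefers to move first.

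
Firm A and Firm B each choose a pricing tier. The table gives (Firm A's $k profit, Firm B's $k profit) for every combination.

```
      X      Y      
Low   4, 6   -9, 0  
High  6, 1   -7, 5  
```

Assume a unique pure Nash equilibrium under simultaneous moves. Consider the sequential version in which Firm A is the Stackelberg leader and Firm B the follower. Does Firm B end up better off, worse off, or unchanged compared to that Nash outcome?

Work backward from Firm B's decision.
- Low: BR = X, leader payoff 4.
- High: BR = Y, leader payoff -7.
Firm A's induced payoffs are 4, -7, so Firm A commits to Low. Subgame-perfect outcome: (Low, X) with payoffs (4, 6).
Under simultaneous play:
Firm A's best replies: X→High; Y→High.
Firm B's best replies: Low→X; High→Y.
Only (High, Y) has each player best-responding; Nash payoffs (-7, 5).
Firm B earns 6 sequentially versus 5 at the Nash outcome: better off.

better off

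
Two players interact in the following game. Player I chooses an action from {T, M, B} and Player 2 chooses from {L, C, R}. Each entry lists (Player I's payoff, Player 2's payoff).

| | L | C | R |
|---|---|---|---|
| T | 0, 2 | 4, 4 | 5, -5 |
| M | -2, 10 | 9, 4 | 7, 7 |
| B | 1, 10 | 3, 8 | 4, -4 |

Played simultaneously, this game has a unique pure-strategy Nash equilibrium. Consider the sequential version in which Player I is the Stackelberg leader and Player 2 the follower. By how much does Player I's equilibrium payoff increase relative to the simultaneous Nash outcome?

Solve by backward induction (Player I leads).
- T: Player 2 compares 2, 4, -5 and picks C; Player I would get 4.
- M: Player 2 compares 10, 4, 7 and picks L; Player I would get -2.
- B: Player 2 compares 10, 8, -4 and picks L; Player I would get 1.
Maximizing over 4, -2, 1, Player I chooses T. Subgame-perfect outcome: (T, C) with payoffs (4, 4).
For the simultaneous game, intersect best replies.
Player I's best replies: L→B; C→M; R→M.
Player 2's best replies: T→C; M→L; B→L.
Only (B, L) has each player best-responding; Nash payoffs (1, 10).
Player I's commitment gain: 4 − 1 = 3.

3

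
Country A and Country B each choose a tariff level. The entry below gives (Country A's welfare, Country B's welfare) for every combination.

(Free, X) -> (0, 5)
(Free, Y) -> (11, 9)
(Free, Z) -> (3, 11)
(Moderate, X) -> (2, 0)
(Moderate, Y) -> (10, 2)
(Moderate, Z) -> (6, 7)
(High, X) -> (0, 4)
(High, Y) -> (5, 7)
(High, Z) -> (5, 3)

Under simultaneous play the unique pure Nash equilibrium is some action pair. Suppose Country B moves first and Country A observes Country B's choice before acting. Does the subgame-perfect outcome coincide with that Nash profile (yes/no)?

no

Solve by backward induction (Country B leads).
- X → Country A plays Moderate (best of 0, 2, 0); Country B gets 0.
- Y → Country A plays Free (best of 11, 10, 5); Country B gets 9.
- Z → Country A plays Moderate (best of 3, 6, 5); Country B gets 7.
Country B's induced payoffs are 0, 9, 7, so Country B commits to Y. Subgame-perfect outcome: (Free, Y) with payoffs (11, 9).
Under simultaneous play:
Country A's best replies: X→Moderate; Y→Free; Z→Moderate.
Country B's best replies: Free→Z; Moderate→Z; High→Y.
The unique mutual best reply is (Moderate, Z), giving (6, 7).
Sequential outcome (Free, Y) differs from the Nash profile (Moderate, Z).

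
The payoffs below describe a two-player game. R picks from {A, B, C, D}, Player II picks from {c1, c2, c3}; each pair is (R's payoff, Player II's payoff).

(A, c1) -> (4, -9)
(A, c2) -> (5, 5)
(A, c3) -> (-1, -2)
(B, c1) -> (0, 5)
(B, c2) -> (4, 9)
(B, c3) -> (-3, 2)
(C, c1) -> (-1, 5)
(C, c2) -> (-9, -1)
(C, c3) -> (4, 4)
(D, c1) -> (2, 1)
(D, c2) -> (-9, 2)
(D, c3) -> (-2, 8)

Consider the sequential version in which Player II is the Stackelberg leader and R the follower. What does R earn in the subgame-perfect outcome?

5

Solve by backward induction (Player II leads).
- c1 → R plays A (best of 4, 0, -1, 2); Player II gets -9.
- c2 → R plays A (best of 5, 4, -9, -9); Player II gets 5.
- c3 → R plays C (best of -1, -3, 4, -2); Player II gets 4.
Player II's induced payoffs are -9, 5, 4, so Player II commits to c2. Subgame-perfect outcome: (A, c2) with payoffs (5, 5).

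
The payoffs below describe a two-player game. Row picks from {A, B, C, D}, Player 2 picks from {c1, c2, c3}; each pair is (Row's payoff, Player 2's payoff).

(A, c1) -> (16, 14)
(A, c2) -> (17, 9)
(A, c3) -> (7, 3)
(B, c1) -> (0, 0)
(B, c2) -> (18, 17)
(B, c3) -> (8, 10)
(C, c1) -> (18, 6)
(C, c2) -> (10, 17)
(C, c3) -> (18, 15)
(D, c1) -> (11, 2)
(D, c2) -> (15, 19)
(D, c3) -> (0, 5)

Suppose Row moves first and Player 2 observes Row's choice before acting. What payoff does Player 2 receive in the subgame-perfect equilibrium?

Player 2 best-responds to each possible Row move:
- A: BR = c1, leader payoff 16.
- B: BR = c2, leader payoff 18.
- C: BR = c2, leader payoff 10.
- D: BR = c2, leader payoff 15.
Maximizing over 16, 18, 10, 15, Row chooses B. Subgame-perfect outcome: (B, c2) with payoffs (18, 17).

17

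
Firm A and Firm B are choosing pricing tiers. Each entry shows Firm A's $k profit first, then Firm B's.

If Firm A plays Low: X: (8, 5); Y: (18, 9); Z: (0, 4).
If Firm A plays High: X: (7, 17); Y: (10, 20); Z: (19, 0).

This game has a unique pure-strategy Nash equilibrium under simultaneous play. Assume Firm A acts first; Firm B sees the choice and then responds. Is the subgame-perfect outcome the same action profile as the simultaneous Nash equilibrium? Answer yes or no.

Backward induction with Firm A moving first.
- Low: Firm B compares 5, 9, 4 and picks Y; Firm A would get 18.
- High: Firm B compares 17, 20, 0 and picks Y; Firm A would get 10.
Firm A's induced payoffs are 18, 10, so Firm A commits to Low. Subgame-perfect outcome: (Low, Y) with payoffs (18, 9).
For the simultaneous game, intersect best replies.
Firm A's best replies: X→Low; Y→Low; Z→High.
Firm B's best replies: Low→Y; High→Y.
Only (Low, Y) has each player best-responding; Nash payoffs (18, 9).
Sequential outcome (Low, Y) coincides with the Nash profile (Low, Y).

yes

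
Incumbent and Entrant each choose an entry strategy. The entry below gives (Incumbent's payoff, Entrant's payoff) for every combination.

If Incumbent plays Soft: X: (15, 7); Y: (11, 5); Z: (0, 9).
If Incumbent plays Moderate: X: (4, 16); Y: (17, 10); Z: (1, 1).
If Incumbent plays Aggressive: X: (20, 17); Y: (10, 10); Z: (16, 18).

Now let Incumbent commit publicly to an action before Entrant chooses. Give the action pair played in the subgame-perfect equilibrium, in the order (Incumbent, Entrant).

Work backward from Entrant's decision.
- Soft → Entrant plays Z (best of 7, 5, 9); Incumbent gets 0.
- Moderate → Entrant plays X (best of 16, 10, 1); Incumbent gets 4.
- Aggressive → Entrant plays Z (best of 17, 10, 18); Incumbent gets 16.
Among 0, 4, 16, the best is 16 at Aggressive. Subgame-perfect outcome: (Aggressive, Z) with payoffs (16, 18).

(Aggressive, Z)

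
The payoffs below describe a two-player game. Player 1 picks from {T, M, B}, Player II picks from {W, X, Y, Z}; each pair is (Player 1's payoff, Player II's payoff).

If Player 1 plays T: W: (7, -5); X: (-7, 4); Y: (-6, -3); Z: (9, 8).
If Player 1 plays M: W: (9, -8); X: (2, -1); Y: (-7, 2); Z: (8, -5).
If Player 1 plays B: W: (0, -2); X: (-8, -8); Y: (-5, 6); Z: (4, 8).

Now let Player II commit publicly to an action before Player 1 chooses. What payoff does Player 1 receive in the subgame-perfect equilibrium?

Backward induction with Player II moving first.
- W: Player 1 compares 7, 9, 0 and picks M; Player II would get -8.
- X: Player 1 compares -7, 2, -8 and picks M; Player II would get -1.
- Y: Player 1 compares -6, -7, -5 and picks B; Player II would get 6.
- Z: Player 1 compares 9, 8, 4 and picks T; Player II would get 8.
Among -8, -1, 6, 8, the best is 8 at Z. Subgame-perfect outcome: (T, Z) with payoffs (9, 8).

9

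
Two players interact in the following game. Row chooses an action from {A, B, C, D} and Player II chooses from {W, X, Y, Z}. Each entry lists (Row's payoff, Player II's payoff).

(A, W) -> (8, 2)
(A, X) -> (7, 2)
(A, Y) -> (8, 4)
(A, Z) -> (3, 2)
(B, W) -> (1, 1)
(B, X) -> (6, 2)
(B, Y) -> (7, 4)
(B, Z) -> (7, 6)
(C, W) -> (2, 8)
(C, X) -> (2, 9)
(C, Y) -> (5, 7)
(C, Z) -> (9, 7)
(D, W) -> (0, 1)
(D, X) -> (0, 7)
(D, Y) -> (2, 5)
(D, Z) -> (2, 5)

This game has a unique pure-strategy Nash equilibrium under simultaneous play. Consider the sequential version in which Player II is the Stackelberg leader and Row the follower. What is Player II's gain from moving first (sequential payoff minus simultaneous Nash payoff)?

Backward induction with Player II moving first.
- W → Row plays A (best of 8, 1, 2, 0); Player II gets 2.
- X → Row plays A (best of 7, 6, 2, 0); Player II gets 2.
- Y → Row plays A (best of 8, 7, 5, 2); Player II gets 4.
- Z → Row plays C (best of 3, 7, 9, 2); Player II gets 7.
Maximizing over 2, 2, 4, 7, Player II chooses Z. Subgame-perfect outcome: (C, Z) with payoffs (9, 7).
Now find the simultaneous Nash equilibrium.
Row's best replies: W→A; X→A; Y→A; Z→C.
Player II's best replies: A→Y; B→Z; C→X; D→X.
Only (A, Y) has each player best-responding; Nash payoffs (8, 4).
Player II's commitment gain: 7 − 4 = 3.

3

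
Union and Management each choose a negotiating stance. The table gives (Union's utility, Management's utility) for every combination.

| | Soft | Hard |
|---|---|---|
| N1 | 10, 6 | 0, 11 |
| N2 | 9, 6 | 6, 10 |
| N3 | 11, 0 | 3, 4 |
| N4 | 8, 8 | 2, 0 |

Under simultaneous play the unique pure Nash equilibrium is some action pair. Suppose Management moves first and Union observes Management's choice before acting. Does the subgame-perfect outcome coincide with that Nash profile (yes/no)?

yes

Solve by backward induction (Management leads).
- Soft → Union plays N3 (best of 10, 9, 11, 8); Management gets 0.
- Hard → Union plays N2 (best of 0, 6, 3, 2); Management gets 10.
Management's induced payoffs are 0, 10, so Management commits to Hard. Subgame-perfect outcome: (N2, Hard) with payoffs (6, 10).
Under simultaneous play:
Union's best replies: Soft→N3; Hard→N2.
Management's best replies: N1→Hard; N2→Hard; N3→Hard; N4→Soft.
Only (N2, Hard) has each player best-responding; Nash payoffs (6, 10).
Sequential outcome (N2, Hard) coincides with the Nash profile (N2, Hard).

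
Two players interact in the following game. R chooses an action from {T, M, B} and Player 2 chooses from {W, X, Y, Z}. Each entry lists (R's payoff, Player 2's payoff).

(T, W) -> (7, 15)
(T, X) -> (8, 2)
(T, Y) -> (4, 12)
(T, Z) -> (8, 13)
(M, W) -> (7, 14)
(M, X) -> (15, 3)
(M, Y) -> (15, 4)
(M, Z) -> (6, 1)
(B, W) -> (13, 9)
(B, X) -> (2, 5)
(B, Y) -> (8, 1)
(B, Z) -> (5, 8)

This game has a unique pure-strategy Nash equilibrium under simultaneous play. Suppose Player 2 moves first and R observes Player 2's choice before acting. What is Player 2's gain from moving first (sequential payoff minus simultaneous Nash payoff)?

4

Backward induction with Player 2 moving first.
- W → R plays B (best of 7, 7, 13); Player 2 gets 9.
- X → R plays M (best of 8, 15, 2); Player 2 gets 3.
- Y → R plays M (best of 4, 15, 8); Player 2 gets 4.
- Z → R plays T (best of 8, 6, 5); Player 2 gets 13.
Player 2's induced payoffs are 9, 3, 4, 13, so Player 2 commits to Z. Subgame-perfect outcome: (T, Z) with payoffs (8, 13).
Under simultaneous play:
R's best replies: W→B; X→M; Y→M; Z→T.
Player 2's best replies: T→W; M→W; B→W.
Only (B, W) has each player best-responding; Nash payoffs (13, 9).
Player 2's commitment gain: 13 − 9 = 4.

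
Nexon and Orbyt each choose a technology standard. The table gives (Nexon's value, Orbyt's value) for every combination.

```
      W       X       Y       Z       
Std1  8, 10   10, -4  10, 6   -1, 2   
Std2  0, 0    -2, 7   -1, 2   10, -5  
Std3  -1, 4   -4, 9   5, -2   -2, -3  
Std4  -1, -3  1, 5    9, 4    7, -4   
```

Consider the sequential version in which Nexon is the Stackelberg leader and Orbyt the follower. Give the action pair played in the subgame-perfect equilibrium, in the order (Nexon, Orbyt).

(Std1, W)

Orbyt best-responds to each possible Nexon move:
- Std1: BR = W, leader payoff 8.
- Std2: BR = X, leader payoff -2.
- Std3: BR = X, leader payoff -4.
- Std4: BR = X, leader payoff 1.
Nexon's induced payoffs are 8, -2, -4, 1, so Nexon commits to Std1. Subgame-perfect outcome: (Std1, W) with payoffs (8, 10).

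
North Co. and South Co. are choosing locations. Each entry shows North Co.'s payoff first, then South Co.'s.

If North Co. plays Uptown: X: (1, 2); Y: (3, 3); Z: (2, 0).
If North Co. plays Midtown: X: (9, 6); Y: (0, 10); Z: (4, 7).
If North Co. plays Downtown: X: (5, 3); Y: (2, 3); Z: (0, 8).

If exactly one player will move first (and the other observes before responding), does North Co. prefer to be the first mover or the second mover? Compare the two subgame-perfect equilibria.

If North Co. leads: South Co.'s best replies are Uptown→Y, Midtown→Y, Downtown→Z; North Co.'s induced payoffs 3, 0, 0; outcome (Uptown, Y), payoffs (3, 3).
If South Co. leads: North Co.'s best replies are X→Midtown, Y→Uptown, Z→Midtown; South Co.'s induced payoffs 6, 3, 7; outcome (Midtown, Z), payoffs (4, 7).
North Co. gets 3 moving first and 4 moving second, so North Co. prefers to move second.

second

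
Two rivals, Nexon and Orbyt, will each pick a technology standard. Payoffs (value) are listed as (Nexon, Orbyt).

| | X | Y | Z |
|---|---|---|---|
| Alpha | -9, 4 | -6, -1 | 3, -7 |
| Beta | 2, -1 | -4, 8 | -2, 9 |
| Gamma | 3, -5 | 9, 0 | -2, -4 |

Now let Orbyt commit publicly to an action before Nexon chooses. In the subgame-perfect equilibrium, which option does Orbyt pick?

Backward induction with Orbyt moving first.
- X: BR = Gamma, leader payoff -5.
- Y: BR = Gamma, leader payoff 0.
- Z: BR = Alpha, leader payoff -7.
Among -5, 0, -7, the best is 0 at Y. Subgame-perfect outcome: (Gamma, Y) with payoffs (9, 0).

Y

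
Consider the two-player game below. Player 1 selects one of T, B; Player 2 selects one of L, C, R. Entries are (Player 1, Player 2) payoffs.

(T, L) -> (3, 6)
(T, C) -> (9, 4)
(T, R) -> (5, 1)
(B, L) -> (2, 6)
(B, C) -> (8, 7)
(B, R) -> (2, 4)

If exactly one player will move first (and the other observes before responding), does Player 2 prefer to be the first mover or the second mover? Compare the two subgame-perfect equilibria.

If Player 1 leads: Player 2's best replies are T→L, B→C; Player 1's induced payoffs 3, 8; outcome (B, C), payoffs (8, 7).
If Player 2 leads: Player 1's best replies are L→T, C→T, R→T; Player 2's induced payoffs 6, 4, 1; outcome (T, L), payoffs (3, 6).
Player 2 gets 6 moving first and 7 moving second, so Player 2 prefers to move second.

second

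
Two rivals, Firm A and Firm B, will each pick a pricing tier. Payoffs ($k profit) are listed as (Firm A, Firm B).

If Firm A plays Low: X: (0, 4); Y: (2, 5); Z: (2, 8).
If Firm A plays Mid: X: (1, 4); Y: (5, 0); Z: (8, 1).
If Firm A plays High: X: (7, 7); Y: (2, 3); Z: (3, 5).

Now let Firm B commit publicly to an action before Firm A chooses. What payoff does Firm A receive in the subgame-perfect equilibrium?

Solve by backward induction (Firm B leads).
- X → Firm A plays High (best of 0, 1, 7); Firm B gets 7.
- Y → Firm A plays Mid (best of 2, 5, 2); Firm B gets 0.
- Z → Firm A plays Mid (best of 2, 8, 3); Firm B gets 1.
Among 7, 0, 1, the best is 7 at X. Subgame-perfect outcome: (High, X) with payoffs (7, 7).

7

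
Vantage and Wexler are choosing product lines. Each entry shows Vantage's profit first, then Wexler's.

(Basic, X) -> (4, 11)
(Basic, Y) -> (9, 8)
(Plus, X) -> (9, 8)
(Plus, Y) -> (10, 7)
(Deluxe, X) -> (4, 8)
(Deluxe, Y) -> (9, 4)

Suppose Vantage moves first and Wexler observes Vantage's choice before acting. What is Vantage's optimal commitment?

Plus

Backward induction with Vantage moving first.
- Basic: Wexler compares 11, 8 and picks X; Vantage would get 4.
- Plus: Wexler compares 8, 7 and picks X; Vantage would get 9.
- Deluxe: Wexler compares 8, 4 and picks X; Vantage would get 4.
Vantage's induced payoffs are 4, 9, 4, so Vantage commits to Plus. Subgame-perfect outcome: (Plus, X) with payoffs (9, 8).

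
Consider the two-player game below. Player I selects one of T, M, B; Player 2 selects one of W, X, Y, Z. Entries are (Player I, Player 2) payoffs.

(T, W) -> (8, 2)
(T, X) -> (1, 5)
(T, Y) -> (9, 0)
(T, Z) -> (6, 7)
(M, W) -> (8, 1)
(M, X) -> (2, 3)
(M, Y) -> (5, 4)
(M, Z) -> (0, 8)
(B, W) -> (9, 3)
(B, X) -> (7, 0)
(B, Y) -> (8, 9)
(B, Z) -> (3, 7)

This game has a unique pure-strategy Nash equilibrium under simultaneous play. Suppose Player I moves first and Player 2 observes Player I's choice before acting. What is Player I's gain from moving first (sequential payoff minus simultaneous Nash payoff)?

2

Work backward from Player 2's decision.
- T → Player 2 plays Z (best of 2, 5, 0, 7); Player I gets 6.
- M → Player 2 plays Z (best of 1, 3, 4, 8); Player I gets 0.
- B → Player 2 plays Y (best of 3, 0, 9, 7); Player I gets 8.
Player I's induced payoffs are 6, 0, 8, so Player I commits to B. Subgame-perfect outcome: (B, Y) with payoffs (8, 9).
Under simultaneous play:
Player I's best replies: W→B; X→B; Y→T; Z→T.
Player 2's best replies: T→Z; M→Z; B→Y.
The unique mutual best reply is (T, Z), giving (6, 7).
Player I's commitment gain: 8 − 6 = 2.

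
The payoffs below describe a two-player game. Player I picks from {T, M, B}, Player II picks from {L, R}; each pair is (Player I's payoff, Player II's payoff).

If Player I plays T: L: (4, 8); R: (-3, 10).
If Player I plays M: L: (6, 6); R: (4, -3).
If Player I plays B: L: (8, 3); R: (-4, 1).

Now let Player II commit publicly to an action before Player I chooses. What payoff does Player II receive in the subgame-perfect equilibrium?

Backward induction with Player II moving first.
- L: Player I compares 4, 6, 8 and picks B; Player II would get 3.
- R: Player I compares -3, 4, -4 and picks M; Player II would get -3.
Player II's induced payoffs are 3, -3, so Player II commits to L. Subgame-perfect outcome: (B, L) with payoffs (8, 3).

3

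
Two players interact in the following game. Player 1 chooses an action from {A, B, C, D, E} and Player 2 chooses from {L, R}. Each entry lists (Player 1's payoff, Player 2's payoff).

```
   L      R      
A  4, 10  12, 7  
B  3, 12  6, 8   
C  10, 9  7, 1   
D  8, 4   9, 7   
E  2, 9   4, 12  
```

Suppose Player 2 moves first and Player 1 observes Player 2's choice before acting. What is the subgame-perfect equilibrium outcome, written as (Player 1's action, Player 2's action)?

(C, L)

Solve by backward induction (Player 2 leads).
- L: Player 1 compares 4, 3, 10, 8, 2 and picks C; Player 2 would get 9.
- R: Player 1 compares 12, 6, 7, 9, 4 and picks A; Player 2 would get 7.
Among 9, 7, the best is 9 at L. Subgame-perfect outcome: (C, L) with payoffs (10, 9).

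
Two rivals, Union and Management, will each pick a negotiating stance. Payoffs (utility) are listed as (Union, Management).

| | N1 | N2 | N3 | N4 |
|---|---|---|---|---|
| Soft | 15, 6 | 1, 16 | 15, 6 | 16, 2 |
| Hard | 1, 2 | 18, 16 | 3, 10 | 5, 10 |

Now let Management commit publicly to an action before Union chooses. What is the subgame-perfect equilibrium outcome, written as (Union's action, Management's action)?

(Hard, N2)

Union best-responds to each possible Management move:
- N1: BR = Soft, leader payoff 6.
- N2: BR = Hard, leader payoff 16.
- N3: BR = Soft, leader payoff 6.
- N4: BR = Soft, leader payoff 2.
Maximizing over 6, 16, 6, 2, Management chooses N2. Subgame-perfect outcome: (Hard, N2) with payoffs (18, 16).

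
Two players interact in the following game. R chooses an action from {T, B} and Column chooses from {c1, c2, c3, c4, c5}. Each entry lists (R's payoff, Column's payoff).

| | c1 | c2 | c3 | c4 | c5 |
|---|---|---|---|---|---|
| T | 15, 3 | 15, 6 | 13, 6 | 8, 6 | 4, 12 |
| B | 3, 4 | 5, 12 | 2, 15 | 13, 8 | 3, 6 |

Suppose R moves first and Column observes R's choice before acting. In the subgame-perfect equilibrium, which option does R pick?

T

Column best-responds to each possible R move:
- T: Column compares 3, 6, 6, 6, 12 and picks c5; R would get 4.
- B: Column compares 4, 12, 15, 8, 6 and picks c3; R would get 2.
R's induced payoffs are 4, 2, so R commits to T. Subgame-perfect outcome: (T, c5) with payoffs (4, 12).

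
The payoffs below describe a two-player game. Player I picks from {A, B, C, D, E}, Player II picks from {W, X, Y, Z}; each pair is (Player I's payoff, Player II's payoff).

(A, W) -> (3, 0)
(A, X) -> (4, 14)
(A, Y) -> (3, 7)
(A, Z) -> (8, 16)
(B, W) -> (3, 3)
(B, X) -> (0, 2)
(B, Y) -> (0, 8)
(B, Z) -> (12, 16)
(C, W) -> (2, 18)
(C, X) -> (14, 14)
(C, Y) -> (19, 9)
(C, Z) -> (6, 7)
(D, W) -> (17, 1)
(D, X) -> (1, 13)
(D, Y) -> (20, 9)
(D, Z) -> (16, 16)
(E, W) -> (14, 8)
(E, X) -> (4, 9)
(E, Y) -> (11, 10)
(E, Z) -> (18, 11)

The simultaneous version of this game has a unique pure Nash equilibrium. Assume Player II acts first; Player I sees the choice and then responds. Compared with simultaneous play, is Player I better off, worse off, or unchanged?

Backward induction with Player II moving first.
- W: Player I compares 3, 3, 2, 17, 14 and picks D; Player II would get 1.
- X: Player I compares 4, 0, 14, 1, 4 and picks C; Player II would get 14.
- Y: Player I compares 3, 0, 19, 20, 11 and picks D; Player II would get 9.
- Z: Player I compares 8, 12, 6, 16, 18 and picks E; Player II would get 11.
Maximizing over 1, 14, 9, 11, Player II chooses X. Subgame-perfect outcome: (C, X) with payoffs (14, 14).
For the simultaneous game, intersect best replies.
Player I's best replies: W→D; X→C; Y→D; Z→E.
Player II's best replies: A→Z; B→Z; C→W; D→Z; E→Z.
Only (E, Z) has each player best-responding; Nash payoffs (18, 11).
Player I earns 14 sequentially versus 18 at the Nash outcome: worse off.

worse off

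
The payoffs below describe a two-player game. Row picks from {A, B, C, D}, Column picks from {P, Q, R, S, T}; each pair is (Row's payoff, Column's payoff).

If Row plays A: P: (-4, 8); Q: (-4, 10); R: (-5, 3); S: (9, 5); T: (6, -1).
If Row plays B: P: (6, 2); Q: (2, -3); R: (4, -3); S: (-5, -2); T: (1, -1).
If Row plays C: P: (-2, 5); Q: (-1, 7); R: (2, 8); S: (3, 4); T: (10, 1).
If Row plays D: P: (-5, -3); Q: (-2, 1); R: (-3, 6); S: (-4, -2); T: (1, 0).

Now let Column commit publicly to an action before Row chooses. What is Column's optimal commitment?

S

Work backward from Row's decision.
- P: BR = B, leader payoff 2.
- Q: BR = B, leader payoff -3.
- R: BR = B, leader payoff -3.
- S: BR = A, leader payoff 5.
- T: BR = C, leader payoff 1.
Maximizing over 2, -3, -3, 5, 1, Column chooses S. Subgame-perfect outcome: (A, S) with payoffs (9, 5).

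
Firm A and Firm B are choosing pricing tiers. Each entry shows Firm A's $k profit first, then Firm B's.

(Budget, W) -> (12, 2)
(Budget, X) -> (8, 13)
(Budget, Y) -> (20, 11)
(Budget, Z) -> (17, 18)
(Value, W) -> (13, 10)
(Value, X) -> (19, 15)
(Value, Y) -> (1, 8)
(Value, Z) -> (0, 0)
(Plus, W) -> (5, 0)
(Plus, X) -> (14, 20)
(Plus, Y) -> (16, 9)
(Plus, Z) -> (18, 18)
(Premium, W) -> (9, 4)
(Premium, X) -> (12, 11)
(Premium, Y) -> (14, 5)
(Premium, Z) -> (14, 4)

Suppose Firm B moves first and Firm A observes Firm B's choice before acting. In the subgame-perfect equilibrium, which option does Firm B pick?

Z

Solve by backward induction (Firm B leads).
- W: BR = Value, leader payoff 10.
- X: BR = Value, leader payoff 15.
- Y: BR = Budget, leader payoff 11.
- Z: BR = Plus, leader payoff 18.
Firm B's induced payoffs are 10, 15, 11, 18, so Firm B commits to Z. Subgame-perfect outcome: (Plus, Z) with payoffs (18, 18).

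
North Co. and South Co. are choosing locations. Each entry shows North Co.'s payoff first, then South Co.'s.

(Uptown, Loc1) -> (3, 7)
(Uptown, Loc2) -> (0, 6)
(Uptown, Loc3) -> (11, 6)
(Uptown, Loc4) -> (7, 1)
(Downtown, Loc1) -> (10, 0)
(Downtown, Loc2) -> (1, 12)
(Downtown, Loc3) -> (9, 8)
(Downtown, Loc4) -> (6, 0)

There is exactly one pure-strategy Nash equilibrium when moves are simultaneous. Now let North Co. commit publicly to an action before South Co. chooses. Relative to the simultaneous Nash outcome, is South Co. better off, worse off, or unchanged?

South Co. best-responds to each possible North Co. move:
- Uptown: BR = Loc1, leader payoff 3.
- Downtown: BR = Loc2, leader payoff 1.
North Co.'s induced payoffs are 3, 1, so North Co. commits to Uptown. Subgame-perfect outcome: (Uptown, Loc1) with payoffs (3, 7).
Now find the simultaneous Nash equilibrium.
North Co.'s best replies: Loc1→Downtown; Loc2→Downtown; Loc3→Uptown; Loc4→Uptown.
South Co.'s best replies: Uptown→Loc1; Downtown→Loc2.
Only (Downtown, Loc2) has each player best-responding; Nash payoffs (1, 12).
South Co. earns 7 sequentially versus 12 at the Nash outcome: worse off.

worse off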